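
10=10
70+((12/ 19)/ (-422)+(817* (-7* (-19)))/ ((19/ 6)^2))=43722148/ 4009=10906.00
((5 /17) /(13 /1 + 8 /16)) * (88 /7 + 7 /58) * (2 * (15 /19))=257650 /590121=0.44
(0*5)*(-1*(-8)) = 0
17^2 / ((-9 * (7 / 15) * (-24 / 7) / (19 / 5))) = 5491 / 72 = 76.26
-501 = -501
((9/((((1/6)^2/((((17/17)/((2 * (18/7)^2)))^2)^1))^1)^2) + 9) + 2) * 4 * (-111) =-6365731045/1259712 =-5053.32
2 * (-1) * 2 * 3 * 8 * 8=-768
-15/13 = -1.15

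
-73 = -73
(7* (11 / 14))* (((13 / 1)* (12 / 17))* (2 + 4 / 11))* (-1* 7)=-14196 / 17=-835.06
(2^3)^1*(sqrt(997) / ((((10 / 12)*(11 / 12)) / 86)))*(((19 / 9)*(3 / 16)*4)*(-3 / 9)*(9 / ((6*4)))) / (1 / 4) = -39216*sqrt(997) / 55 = -22513.77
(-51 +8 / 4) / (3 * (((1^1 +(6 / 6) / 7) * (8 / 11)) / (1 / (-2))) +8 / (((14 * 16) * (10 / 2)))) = 9.84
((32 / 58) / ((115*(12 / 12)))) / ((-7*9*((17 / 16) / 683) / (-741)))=36.27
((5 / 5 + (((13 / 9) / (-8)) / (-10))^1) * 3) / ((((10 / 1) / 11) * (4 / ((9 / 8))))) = 24189 / 25600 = 0.94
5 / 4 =1.25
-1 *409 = -409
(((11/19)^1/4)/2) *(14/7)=11/76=0.14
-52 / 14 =-26 / 7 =-3.71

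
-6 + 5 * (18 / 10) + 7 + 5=15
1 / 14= 0.07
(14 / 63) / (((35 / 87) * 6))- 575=-181096 / 315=-574.91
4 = 4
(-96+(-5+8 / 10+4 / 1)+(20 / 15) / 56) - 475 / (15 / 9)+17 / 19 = -1517323 / 3990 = -380.28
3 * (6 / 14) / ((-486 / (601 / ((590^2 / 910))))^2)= 427300783 / 31800802208400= 0.00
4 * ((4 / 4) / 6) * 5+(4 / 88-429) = -28091 / 66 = -425.62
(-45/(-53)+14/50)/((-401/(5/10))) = -748/531325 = -0.00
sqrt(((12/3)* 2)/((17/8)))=8* sqrt(17)/17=1.94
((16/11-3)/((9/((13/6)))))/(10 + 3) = -17/594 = -0.03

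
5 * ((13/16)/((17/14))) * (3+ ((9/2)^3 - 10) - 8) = 277095/1088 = 254.68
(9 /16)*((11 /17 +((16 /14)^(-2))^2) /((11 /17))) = 1.07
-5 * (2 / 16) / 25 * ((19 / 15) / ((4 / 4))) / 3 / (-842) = 19 / 1515600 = 0.00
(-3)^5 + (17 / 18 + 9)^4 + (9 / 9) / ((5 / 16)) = 5007262181 / 524880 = 9539.82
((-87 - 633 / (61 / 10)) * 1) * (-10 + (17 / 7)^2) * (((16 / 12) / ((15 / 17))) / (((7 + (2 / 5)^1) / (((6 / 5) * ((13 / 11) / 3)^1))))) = 459490824 / 6082615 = 75.54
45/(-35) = -9/7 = -1.29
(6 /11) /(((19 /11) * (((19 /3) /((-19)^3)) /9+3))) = 1539 /14620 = 0.11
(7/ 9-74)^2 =434281/ 81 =5361.49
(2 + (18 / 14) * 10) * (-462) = -6864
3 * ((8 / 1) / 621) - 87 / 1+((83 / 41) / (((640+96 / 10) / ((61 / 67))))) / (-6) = -321220807247 / 3693813984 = -86.96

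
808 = 808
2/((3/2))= 4/3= 1.33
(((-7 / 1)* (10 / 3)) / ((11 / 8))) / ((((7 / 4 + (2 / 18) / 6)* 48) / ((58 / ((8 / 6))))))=-18270 / 2101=-8.70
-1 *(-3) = 3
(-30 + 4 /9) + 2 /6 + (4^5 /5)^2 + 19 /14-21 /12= 264054577 /6300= 41913.42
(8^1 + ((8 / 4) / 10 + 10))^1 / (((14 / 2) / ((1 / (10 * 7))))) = 13 / 350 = 0.04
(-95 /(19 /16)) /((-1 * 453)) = 80 /453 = 0.18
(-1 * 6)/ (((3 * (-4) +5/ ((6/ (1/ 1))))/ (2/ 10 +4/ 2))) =396/ 335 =1.18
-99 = -99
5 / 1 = 5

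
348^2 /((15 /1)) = 40368 /5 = 8073.60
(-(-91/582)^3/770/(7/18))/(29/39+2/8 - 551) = -199927/8613908168030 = -0.00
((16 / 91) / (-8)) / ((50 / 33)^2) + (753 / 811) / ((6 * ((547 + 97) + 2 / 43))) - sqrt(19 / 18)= -sqrt(38) / 6 - 23844907351 / 2554806117500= -1.04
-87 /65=-1.34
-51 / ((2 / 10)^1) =-255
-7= -7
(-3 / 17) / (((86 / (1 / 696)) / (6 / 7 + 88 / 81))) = -0.00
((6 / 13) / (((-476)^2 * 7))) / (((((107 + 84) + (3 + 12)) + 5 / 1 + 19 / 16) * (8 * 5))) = 3 / 87499402900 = 0.00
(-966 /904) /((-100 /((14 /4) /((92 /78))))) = 5733 /180800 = 0.03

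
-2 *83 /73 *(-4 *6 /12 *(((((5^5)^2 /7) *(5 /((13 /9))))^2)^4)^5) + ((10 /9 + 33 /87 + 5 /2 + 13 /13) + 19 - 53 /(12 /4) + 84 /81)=2706650165536259806444581924673651047720223890662596344699314665978011539070944252821935358000995852616323001951120395540506599174569603039156066454404913557252320178102292106986093098949062883243794196551675254689735839322851229354325881961515276783600347241789926752619040735582427065616882401644539132934653530623493110691347798040436125176195560071 /262887726568544426934528290754837976416825887409942140681131381643355081299191943118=10295840741087383183853500000000000000000000000000000000000000000000000000000000000000000000000000000000000000000000000000000000000000000000000000000000000000000000000000000000000000000000000000000000000000000000000000000000000000000000000000000000000000000000000000000.00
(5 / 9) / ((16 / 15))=25 / 48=0.52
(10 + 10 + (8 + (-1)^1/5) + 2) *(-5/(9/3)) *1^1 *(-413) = 61537/3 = 20512.33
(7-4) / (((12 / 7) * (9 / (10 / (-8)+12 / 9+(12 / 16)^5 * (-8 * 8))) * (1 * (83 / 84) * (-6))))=35525 / 71712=0.50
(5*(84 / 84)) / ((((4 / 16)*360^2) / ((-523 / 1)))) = -523 / 6480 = -0.08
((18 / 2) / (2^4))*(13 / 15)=39 / 80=0.49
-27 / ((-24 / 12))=27 / 2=13.50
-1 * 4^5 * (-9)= 9216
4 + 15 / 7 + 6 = 85 / 7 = 12.14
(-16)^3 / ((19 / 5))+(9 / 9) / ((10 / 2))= -102381 / 95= -1077.69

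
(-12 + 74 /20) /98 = -83 /980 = -0.08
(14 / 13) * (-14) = -15.08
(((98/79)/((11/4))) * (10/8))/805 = 14/19987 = 0.00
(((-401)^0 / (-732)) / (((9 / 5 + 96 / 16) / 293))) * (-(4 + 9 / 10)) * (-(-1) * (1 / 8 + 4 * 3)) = 1392629 / 456768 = 3.05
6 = 6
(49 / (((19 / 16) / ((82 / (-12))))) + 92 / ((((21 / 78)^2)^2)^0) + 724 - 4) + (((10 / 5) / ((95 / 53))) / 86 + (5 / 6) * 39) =562.55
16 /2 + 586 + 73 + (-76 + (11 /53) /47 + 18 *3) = 645.00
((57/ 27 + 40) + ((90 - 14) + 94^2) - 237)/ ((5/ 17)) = 1333718/ 45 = 29638.18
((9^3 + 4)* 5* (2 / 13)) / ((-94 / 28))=-102620 / 611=-167.95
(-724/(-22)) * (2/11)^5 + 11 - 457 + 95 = -621806327/1771561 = -350.99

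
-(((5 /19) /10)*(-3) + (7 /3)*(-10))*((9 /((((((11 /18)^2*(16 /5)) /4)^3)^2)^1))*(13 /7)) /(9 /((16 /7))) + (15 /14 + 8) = 816674480133815944411 /5843753637454502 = 139751.70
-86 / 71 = -1.21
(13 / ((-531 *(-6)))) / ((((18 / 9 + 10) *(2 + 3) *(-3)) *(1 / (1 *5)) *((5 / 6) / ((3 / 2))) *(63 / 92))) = -299 / 1003590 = -0.00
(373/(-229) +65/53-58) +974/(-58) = -26466789/351973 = -75.20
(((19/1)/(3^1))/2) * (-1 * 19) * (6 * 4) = -1444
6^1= 6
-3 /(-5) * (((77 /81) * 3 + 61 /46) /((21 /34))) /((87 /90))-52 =-2008666 /42021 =-47.80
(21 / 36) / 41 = 7 / 492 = 0.01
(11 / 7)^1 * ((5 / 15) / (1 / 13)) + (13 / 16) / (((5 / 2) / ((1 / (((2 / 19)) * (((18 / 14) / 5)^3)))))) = 15382159 / 81648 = 188.40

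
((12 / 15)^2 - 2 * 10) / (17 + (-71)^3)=242 / 4473675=0.00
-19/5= -3.80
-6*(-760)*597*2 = 5444640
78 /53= 1.47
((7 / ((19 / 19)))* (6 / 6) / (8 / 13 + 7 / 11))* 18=18018 / 179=100.66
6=6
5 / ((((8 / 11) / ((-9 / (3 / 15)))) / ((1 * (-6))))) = 7425 / 4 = 1856.25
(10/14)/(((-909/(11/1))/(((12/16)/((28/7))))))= -55/33936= -0.00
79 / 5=15.80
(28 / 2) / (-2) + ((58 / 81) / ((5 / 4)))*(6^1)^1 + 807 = 108464 / 135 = 803.44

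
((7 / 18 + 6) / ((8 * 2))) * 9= 3.59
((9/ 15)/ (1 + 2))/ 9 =1/ 45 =0.02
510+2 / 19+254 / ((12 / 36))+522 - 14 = 1780.11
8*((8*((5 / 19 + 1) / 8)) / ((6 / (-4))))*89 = -11392 / 19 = -599.58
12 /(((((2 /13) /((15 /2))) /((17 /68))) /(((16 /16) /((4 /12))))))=1755 /4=438.75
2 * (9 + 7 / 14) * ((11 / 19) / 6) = 11 / 6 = 1.83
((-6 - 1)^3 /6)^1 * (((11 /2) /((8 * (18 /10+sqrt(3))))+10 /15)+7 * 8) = -2035705 /576+94325 * sqrt(3) /576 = -3250.57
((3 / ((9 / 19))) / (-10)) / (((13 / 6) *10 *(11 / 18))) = -171 / 3575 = -0.05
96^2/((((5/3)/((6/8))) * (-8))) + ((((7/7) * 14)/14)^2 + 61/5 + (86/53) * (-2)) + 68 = -116718/265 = -440.45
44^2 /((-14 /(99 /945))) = -10648 /735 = -14.49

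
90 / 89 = 1.01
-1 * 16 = -16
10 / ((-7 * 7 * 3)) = -10 / 147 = -0.07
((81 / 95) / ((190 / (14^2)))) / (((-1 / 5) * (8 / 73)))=-289737 / 7220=-40.13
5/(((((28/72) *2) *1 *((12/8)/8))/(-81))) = -19440/7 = -2777.14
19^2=361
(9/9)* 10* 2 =20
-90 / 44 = -45 / 22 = -2.05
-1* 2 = -2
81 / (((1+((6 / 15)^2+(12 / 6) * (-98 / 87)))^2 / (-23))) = -8813154375 / 5650129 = -1559.81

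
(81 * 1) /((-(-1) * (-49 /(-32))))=2592 /49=52.90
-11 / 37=-0.30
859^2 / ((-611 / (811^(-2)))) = -737881 / 401867531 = -0.00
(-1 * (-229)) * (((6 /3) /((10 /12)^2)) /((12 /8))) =10992 /25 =439.68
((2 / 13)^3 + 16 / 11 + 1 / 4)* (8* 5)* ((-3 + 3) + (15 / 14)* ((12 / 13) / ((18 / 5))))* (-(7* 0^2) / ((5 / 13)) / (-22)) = 0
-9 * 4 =-36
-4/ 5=-0.80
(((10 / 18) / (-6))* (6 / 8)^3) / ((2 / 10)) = -25 / 128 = -0.20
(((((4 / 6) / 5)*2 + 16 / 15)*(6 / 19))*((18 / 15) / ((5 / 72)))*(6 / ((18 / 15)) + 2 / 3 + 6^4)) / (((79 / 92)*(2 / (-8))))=-331094016 / 7505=-44116.46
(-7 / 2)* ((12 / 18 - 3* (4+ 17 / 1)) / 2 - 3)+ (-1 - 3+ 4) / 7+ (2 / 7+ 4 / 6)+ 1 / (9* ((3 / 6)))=30431 / 252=120.76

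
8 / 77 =0.10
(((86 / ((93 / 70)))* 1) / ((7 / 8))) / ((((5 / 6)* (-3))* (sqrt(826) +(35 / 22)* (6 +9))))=1513600 / 549847 - 1331968* sqrt(826) / 11546787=-0.56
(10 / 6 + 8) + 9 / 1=56 / 3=18.67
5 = 5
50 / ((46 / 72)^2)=64800 / 529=122.50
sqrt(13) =3.61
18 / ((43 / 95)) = 1710 / 43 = 39.77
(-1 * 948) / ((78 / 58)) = -9164 / 13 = -704.92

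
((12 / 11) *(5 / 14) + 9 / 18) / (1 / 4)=274 / 77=3.56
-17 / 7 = -2.43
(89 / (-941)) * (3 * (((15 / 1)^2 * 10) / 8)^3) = -380162109375 / 60224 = -6312468.61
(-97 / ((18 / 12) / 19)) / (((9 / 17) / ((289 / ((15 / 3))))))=-18109318 / 135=-134143.10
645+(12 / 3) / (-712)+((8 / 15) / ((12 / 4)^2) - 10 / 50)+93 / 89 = 15520943 / 24030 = 645.90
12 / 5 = 2.40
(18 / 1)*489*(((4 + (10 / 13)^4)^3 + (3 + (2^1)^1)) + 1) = 18111786540761603340 / 23298085122481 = 777393.78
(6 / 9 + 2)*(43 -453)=-3280 / 3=-1093.33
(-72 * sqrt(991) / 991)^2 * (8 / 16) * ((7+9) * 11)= 456192 / 991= 460.34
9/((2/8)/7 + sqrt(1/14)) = -252/55 + 504 * sqrt(14)/55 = 29.71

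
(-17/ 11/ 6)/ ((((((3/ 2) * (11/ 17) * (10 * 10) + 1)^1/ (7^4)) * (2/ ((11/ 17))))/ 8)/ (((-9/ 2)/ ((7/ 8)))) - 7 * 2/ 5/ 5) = 0.46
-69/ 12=-23/ 4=-5.75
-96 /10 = -48 /5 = -9.60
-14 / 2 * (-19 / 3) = 133 / 3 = 44.33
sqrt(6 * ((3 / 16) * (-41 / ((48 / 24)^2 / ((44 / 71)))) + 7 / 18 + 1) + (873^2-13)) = sqrt(553223914662) / 852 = 872.99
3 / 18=1 / 6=0.17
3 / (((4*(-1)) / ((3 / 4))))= -0.56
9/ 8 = 1.12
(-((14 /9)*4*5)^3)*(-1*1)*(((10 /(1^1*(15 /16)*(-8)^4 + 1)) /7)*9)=100.80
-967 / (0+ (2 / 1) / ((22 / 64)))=-10637 / 64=-166.20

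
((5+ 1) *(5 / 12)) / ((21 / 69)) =115 / 14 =8.21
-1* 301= -301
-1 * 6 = -6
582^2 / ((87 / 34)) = 3838872 / 29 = 132374.90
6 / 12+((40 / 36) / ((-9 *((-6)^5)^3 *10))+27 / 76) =618880985948179 / 723614691262464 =0.86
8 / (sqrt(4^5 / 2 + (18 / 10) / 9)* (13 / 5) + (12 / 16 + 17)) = -284000 / 6294819 + 8320* sqrt(12805) / 6294819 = 0.10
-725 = -725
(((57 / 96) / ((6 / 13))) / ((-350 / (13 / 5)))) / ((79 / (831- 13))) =-1313299 / 13272000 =-0.10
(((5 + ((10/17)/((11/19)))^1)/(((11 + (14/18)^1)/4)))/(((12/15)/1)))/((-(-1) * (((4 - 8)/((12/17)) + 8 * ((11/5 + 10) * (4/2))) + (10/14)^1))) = 5315625/395964272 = 0.01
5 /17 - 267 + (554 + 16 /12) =14720 /51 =288.63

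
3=3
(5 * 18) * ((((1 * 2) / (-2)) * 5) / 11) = -450 / 11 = -40.91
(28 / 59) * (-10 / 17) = -280 / 1003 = -0.28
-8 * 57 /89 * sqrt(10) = -456 * sqrt(10) /89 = -16.20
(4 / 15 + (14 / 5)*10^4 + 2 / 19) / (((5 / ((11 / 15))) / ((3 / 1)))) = 87781166 / 7125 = 12320.16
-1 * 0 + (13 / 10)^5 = 371293 / 100000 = 3.71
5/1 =5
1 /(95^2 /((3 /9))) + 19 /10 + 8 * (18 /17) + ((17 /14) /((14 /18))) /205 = 9596681263 /924692475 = 10.38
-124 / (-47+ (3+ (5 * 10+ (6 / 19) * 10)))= -1178 / 87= -13.54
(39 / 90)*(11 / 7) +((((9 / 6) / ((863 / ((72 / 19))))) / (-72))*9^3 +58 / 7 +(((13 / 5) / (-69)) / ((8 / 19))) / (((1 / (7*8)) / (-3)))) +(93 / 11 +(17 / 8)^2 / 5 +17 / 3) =38.96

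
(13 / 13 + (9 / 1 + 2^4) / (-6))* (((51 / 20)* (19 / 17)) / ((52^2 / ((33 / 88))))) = -1083 / 865280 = -0.00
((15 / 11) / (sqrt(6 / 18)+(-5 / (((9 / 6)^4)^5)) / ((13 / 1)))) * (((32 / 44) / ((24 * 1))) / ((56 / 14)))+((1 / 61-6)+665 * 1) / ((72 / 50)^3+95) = 3424409104301034945615 * sqrt(3) / 331482787992249486645932+52053184295468469261807504043800 / 7739533971834066287782370717353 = 6.74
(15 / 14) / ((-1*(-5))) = 3 / 14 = 0.21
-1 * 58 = -58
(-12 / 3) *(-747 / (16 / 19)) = 14193 / 4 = 3548.25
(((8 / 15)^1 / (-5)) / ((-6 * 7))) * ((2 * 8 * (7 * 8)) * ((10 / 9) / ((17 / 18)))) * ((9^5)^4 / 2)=1383272158897143899136 / 85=16273790104672281166.31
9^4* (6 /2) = 19683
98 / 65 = 1.51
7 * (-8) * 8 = -448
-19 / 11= -1.73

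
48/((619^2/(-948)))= -45504/383161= -0.12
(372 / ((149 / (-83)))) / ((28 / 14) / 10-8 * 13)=51460 / 25777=2.00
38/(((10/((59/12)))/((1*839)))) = 940519/60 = 15675.32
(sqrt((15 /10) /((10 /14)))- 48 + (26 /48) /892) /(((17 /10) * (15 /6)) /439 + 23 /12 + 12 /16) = -19613203 /1093592 + 2634 * sqrt(210) /70495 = -17.39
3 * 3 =9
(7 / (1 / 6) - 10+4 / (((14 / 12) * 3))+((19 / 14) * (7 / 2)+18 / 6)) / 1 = 1145 / 28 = 40.89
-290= -290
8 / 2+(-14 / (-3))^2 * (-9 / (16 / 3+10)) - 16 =-570 / 23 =-24.78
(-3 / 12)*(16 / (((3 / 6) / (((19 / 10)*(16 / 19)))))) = -64 / 5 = -12.80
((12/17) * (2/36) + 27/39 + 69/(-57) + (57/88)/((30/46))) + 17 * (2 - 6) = -374052311/5542680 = -67.49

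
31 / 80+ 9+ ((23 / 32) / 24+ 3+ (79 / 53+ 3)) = 3441119 / 203520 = 16.91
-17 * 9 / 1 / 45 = -17 / 5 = -3.40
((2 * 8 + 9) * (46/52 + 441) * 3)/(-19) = -861675/494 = -1744.28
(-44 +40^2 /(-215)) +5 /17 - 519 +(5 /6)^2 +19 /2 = -14735731 /26316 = -559.95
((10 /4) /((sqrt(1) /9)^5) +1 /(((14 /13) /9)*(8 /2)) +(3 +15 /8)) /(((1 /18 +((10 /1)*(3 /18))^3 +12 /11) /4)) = 102234.80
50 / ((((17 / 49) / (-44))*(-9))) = 107800 / 153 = 704.58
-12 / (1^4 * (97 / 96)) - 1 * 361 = -372.88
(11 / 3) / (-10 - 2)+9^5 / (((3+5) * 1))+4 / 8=531455 / 72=7381.32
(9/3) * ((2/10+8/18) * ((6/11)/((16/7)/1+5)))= 0.14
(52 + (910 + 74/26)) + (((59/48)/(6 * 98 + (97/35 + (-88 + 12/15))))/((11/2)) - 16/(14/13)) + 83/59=4753547963797/4996391400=951.40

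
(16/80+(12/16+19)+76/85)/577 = 7087/196180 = 0.04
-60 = -60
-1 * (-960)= 960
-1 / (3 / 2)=-0.67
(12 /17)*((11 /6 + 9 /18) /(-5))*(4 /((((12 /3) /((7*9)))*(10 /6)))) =-5292 /425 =-12.45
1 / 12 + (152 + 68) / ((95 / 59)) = 31171 / 228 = 136.71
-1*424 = -424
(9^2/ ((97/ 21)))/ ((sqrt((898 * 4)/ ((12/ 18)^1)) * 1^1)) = 567 * sqrt(1347)/ 87106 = 0.24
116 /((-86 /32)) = -1856 /43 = -43.16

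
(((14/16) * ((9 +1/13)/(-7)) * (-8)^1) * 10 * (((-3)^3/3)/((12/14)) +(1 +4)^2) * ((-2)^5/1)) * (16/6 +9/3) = -9307840/39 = -238662.56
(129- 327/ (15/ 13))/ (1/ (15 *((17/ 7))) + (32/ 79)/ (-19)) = -59097372/ 2347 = -25179.96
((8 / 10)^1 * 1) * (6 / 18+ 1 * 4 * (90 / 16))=274 / 15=18.27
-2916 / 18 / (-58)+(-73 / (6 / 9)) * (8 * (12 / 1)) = -304767 / 29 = -10509.21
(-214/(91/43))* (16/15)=-147232/1365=-107.86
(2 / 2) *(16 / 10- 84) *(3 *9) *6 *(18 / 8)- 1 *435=-152349 / 5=-30469.80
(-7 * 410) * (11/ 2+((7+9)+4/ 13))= -813645/ 13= -62588.08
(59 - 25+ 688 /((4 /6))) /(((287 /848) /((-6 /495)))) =-44096 /1155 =-38.18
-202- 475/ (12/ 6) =-879/ 2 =-439.50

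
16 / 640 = 1 / 40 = 0.02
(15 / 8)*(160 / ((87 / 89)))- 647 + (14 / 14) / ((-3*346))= -10237823 / 30102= -340.10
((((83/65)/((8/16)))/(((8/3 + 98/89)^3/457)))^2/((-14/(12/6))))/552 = -173754034833752019861003/1410166746654684628355200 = -0.12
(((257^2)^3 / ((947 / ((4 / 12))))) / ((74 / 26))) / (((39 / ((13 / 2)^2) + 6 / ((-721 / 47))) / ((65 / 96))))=2282096820833330475065 / 50314882752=45356298097.36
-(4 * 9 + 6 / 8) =-147 / 4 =-36.75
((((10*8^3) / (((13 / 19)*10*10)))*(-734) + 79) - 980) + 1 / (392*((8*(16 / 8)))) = -22759463487 / 407680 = -55826.78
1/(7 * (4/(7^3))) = 49/4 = 12.25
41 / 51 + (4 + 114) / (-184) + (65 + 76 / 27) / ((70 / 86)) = 123378757 / 1477980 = 83.48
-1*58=-58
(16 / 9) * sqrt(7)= 4.70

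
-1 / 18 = -0.06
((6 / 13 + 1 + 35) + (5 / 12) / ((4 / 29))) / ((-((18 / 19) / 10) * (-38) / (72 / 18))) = 123185 / 2808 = 43.87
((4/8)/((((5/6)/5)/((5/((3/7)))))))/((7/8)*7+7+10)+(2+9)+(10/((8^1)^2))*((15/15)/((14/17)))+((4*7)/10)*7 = 2677293/82880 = 32.30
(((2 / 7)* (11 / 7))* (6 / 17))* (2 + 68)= 1320 / 119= 11.09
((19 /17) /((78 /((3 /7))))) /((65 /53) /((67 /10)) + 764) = 67469 /8395921716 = 0.00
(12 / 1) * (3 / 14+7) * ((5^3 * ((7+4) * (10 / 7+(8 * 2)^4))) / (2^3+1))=127421145500 / 147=866810513.61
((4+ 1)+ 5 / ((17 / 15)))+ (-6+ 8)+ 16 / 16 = 211 / 17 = 12.41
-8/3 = -2.67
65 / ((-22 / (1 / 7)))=-65 / 154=-0.42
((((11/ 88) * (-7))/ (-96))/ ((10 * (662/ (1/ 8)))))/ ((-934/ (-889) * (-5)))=-6223/ 189944217600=-0.00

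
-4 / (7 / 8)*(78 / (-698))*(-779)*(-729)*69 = 48902229792 / 2443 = 20017286.04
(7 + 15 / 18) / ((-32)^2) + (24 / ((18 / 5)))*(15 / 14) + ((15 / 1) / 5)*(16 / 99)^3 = 33213729275 / 4636735488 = 7.16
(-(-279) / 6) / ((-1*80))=-93 / 160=-0.58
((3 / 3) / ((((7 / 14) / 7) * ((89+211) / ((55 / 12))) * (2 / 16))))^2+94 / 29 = 362291 / 58725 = 6.17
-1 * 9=-9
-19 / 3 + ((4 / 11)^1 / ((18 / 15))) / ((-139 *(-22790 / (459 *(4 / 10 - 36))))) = -331117847 / 52268865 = -6.33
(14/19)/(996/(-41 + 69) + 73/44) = 4312/217873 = 0.02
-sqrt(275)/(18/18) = -5 *sqrt(11) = -16.58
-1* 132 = -132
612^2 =374544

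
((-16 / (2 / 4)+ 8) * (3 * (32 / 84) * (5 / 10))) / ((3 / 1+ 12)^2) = -32 / 525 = -0.06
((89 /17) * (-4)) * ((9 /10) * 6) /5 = -9612 /425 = -22.62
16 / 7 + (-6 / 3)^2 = 44 / 7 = 6.29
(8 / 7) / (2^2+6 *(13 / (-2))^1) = -8 / 245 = -0.03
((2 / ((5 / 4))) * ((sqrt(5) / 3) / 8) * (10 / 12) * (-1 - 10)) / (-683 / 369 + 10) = -451 * sqrt(5) / 6014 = -0.17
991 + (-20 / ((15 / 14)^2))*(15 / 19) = 55703 / 57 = 977.25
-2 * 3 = -6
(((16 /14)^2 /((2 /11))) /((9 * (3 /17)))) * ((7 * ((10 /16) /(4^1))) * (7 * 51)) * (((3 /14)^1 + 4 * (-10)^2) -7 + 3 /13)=379397755 /546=694867.68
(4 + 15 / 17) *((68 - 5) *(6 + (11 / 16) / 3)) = 521157 / 272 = 1916.02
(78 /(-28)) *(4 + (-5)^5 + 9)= 60684 /7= 8669.14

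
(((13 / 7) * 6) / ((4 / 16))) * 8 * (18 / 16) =2808 / 7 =401.14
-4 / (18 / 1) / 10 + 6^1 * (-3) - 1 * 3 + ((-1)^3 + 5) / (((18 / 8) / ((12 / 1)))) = 0.31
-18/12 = -3/2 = -1.50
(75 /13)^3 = 421875 /2197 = 192.02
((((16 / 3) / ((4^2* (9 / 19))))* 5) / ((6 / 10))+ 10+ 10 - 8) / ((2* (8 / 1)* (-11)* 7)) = -1447 / 99792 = -0.01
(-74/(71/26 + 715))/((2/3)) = -2886/18661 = -0.15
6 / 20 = 3 / 10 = 0.30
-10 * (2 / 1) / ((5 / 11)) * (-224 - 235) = 20196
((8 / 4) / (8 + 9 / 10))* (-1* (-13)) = 260 / 89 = 2.92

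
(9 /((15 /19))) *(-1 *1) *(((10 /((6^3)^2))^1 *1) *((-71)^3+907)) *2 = 1744.62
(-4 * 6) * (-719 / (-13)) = -17256 / 13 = -1327.38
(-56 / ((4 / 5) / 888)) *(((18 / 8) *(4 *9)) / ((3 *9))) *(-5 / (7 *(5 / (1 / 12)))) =2220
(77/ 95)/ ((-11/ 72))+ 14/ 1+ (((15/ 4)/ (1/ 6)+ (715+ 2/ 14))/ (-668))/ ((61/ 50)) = 211078311/ 27097420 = 7.79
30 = 30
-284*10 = -2840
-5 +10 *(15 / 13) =6.54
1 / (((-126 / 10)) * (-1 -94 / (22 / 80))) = 55 / 237573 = 0.00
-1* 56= -56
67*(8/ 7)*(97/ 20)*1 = 12998/ 35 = 371.37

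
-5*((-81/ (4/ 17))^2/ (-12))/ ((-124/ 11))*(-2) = 34762365/ 3968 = 8760.68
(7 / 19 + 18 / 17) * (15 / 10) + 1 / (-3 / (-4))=6733 / 1938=3.47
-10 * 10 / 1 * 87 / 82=-4350 / 41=-106.10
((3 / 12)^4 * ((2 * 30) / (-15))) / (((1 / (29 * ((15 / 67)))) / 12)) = -1305 / 1072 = -1.22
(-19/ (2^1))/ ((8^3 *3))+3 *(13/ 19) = 119447/ 58368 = 2.05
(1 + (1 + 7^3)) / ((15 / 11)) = 253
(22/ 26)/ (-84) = -11/ 1092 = -0.01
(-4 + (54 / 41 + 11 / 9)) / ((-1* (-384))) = -539 / 141696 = -0.00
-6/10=-0.60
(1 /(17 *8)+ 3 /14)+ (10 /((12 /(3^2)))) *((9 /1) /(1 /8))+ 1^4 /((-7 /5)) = 73373 /136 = 539.51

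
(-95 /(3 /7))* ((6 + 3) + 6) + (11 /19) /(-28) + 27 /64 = -28298985 /8512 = -3324.60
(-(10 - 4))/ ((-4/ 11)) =33/ 2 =16.50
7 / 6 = 1.17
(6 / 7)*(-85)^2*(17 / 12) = 122825 / 14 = 8773.21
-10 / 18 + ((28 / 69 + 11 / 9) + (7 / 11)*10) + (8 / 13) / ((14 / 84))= 109804 / 9867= 11.13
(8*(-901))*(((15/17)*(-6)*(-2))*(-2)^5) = 2442240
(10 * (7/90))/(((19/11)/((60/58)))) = 770/1653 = 0.47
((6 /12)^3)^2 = 1 /64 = 0.02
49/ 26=1.88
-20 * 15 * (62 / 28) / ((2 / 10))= -23250 / 7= -3321.43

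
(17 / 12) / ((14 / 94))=799 / 84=9.51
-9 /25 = -0.36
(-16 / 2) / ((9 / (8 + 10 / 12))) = -7.85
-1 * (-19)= 19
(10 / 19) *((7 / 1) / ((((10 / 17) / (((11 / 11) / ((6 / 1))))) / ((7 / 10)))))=833 / 1140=0.73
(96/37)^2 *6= 55296/1369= 40.39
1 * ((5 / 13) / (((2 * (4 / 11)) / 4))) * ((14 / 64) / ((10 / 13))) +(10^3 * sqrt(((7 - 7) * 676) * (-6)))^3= 0.60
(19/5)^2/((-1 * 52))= -361/1300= -0.28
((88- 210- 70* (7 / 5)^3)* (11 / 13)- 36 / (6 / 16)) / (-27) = 9044 / 675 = 13.40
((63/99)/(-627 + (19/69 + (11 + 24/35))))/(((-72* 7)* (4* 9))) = 805/14116471776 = 0.00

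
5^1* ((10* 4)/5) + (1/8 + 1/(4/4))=329/8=41.12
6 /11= 0.55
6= 6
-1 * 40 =-40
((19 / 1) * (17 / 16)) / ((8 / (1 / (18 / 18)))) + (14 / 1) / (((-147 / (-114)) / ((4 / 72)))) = 25213 / 8064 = 3.13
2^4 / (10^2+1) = 16 / 101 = 0.16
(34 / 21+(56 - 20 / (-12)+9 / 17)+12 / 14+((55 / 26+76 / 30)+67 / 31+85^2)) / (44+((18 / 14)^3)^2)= 176335130943839 / 1173164623410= 150.31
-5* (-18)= 90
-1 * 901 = -901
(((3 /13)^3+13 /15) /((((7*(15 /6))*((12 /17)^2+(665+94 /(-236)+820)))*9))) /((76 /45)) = 70557038 /31711037761455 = 0.00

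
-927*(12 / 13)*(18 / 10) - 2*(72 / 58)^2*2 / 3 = -84309876 / 54665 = -1542.30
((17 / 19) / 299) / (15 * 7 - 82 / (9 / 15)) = -51 / 539695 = -0.00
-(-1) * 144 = 144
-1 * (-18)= 18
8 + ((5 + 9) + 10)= 32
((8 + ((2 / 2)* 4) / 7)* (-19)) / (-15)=76 / 7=10.86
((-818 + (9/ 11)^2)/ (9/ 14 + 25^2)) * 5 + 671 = 704229179/ 1059839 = 664.47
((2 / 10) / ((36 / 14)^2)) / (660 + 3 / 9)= 7 / 152820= 0.00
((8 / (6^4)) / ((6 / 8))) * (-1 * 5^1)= -10 / 243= -0.04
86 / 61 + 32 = 2038 / 61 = 33.41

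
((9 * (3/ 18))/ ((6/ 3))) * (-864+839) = -75/ 4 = -18.75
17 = 17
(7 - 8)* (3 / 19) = -3 / 19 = -0.16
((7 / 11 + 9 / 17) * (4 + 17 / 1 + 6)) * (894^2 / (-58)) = -2352151548 / 5423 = -433736.22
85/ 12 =7.08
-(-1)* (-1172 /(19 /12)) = -14064 /19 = -740.21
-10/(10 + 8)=-5/9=-0.56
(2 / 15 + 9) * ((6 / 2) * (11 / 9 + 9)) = 12604 / 45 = 280.09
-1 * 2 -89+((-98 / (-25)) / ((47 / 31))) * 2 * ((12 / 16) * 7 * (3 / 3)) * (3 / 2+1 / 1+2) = 73241 / 2350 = 31.17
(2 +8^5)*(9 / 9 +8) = 294930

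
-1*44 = -44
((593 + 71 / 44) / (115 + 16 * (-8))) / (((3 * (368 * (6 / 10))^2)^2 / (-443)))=89430625 / 94412568526848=0.00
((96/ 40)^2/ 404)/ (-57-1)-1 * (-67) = 4906057/ 73225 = 67.00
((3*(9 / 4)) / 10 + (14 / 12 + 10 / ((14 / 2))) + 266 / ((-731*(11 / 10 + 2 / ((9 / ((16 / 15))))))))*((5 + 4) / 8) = 104933649 / 31111360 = 3.37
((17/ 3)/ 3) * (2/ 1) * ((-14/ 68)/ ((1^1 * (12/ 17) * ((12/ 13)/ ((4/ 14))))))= -221/ 648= -0.34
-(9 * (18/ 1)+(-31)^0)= -163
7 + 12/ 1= 19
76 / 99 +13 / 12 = 733 / 396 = 1.85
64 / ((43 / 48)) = 3072 / 43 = 71.44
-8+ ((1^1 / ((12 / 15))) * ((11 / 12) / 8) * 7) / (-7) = -3127 / 384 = -8.14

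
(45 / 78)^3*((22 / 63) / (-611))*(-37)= 152625 / 37586276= 0.00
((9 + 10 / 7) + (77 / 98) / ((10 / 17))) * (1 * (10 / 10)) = 1647 / 140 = 11.76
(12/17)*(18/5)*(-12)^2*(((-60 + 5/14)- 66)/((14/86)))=-1176306624/4165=-282426.56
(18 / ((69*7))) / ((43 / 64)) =384 / 6923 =0.06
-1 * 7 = -7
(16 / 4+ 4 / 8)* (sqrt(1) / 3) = 3 / 2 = 1.50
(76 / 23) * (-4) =-304 / 23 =-13.22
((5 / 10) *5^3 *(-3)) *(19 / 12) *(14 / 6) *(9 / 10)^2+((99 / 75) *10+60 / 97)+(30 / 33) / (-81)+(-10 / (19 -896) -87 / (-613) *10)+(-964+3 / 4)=-11218871324584141 / 7434118660320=-1509.11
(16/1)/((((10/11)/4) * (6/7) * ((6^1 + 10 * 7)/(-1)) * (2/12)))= -616/95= -6.48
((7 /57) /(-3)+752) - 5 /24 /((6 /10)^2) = 3083665 /4104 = 751.38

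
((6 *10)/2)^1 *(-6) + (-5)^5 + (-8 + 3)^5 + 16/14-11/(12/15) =-180393/28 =-6442.61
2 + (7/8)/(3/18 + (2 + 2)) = 2.21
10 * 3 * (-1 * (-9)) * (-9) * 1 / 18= -135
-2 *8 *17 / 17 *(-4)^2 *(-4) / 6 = 512 / 3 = 170.67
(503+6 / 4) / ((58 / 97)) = 97873 / 116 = 843.73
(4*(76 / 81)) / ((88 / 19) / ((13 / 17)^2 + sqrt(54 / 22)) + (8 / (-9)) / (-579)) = 4286127944124262 / 9059523799695639 + 667119984004386*sqrt(33) / 3019841266565213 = 1.74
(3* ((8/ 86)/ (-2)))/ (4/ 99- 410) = 297/ 872599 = 0.00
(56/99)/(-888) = -7/10989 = -0.00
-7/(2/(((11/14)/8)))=-11/32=-0.34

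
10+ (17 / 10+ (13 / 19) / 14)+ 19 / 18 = 153269 / 11970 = 12.80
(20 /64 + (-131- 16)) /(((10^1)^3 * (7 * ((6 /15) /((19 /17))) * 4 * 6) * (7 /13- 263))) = 579709 /62365900800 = 0.00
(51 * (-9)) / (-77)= 459 / 77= 5.96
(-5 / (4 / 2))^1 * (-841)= 2102.50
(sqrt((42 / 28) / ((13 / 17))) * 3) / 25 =3 * sqrt(1326) / 650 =0.17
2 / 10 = 1 / 5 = 0.20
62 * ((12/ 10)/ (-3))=-124/ 5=-24.80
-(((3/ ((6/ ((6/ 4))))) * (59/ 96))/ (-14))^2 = -3481/ 3211264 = -0.00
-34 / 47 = -0.72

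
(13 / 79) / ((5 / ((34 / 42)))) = 221 / 8295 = 0.03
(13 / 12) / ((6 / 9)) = 13 / 8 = 1.62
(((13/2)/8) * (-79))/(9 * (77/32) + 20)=-2054/1333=-1.54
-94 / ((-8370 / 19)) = 893 / 4185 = 0.21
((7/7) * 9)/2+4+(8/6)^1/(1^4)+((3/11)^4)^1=864305/87846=9.84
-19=-19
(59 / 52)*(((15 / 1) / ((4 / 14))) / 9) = 2065 / 312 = 6.62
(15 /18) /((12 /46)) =115 /36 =3.19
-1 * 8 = -8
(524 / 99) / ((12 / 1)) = 131 / 297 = 0.44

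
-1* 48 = -48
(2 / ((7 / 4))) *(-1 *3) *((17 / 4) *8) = -816 / 7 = -116.57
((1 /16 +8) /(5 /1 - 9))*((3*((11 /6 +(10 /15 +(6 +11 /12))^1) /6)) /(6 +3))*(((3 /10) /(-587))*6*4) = 4859 /375680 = 0.01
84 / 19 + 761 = 765.42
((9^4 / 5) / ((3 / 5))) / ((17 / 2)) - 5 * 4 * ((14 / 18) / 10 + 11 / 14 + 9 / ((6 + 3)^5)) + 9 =194425565 / 780759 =249.02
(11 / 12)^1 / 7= 11 / 84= 0.13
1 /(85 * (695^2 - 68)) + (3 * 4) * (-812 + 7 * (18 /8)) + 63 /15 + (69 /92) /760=-238380472350793 /24959217760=-9550.80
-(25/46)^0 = -1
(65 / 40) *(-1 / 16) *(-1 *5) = 65 / 128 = 0.51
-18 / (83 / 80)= -1440 / 83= -17.35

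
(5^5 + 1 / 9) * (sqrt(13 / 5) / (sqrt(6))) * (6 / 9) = 1371.47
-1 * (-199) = 199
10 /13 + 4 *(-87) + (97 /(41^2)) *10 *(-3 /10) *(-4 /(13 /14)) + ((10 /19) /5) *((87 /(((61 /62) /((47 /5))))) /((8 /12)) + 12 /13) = -27245530228 /126638135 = -215.14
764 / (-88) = -191 / 22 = -8.68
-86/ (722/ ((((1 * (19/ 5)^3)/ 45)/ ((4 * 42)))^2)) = -5603803/ 893025000000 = -0.00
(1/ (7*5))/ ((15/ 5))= 1/ 105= 0.01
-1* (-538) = 538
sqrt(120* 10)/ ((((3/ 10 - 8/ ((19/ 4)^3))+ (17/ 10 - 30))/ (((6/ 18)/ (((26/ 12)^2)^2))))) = -0.02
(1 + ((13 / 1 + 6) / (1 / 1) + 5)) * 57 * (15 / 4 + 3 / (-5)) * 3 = 53865 / 4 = 13466.25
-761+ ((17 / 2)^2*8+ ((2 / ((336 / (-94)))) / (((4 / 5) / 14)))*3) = -1699 / 8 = -212.38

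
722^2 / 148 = 130321 / 37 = 3522.19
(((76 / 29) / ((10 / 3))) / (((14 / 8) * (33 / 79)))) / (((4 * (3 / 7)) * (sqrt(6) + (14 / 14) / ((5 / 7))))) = -21014 / 96657 + 15010 * sqrt(6) / 96657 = 0.16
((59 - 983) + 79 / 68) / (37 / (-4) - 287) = 62753 / 20145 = 3.12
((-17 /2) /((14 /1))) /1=-17 /28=-0.61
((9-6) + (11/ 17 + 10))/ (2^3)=29/ 17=1.71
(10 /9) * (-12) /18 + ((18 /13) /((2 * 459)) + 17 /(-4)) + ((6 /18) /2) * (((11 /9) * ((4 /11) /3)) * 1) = -4.96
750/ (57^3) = 250/ 61731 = 0.00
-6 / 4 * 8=-12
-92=-92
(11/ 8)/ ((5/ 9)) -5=-101/ 40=-2.52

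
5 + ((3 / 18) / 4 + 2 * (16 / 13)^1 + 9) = 5149 / 312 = 16.50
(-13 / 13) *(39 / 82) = -39 / 82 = -0.48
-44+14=-30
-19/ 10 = -1.90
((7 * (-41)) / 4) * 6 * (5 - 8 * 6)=18511.50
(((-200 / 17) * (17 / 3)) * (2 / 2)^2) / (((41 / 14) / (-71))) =198800 / 123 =1616.26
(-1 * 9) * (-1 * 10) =90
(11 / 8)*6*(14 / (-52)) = -231 / 104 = -2.22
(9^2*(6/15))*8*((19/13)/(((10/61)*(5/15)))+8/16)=2295216/325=7062.20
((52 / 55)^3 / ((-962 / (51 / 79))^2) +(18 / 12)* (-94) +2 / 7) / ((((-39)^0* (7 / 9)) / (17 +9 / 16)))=-3541039390425839751 / 1114453010902000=-3177.38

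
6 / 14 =3 / 7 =0.43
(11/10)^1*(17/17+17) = 99/5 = 19.80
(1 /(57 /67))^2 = 4489 /3249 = 1.38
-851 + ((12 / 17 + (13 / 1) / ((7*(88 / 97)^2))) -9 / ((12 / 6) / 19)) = -860288579 / 921536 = -933.54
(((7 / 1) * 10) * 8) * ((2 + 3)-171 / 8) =-9170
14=14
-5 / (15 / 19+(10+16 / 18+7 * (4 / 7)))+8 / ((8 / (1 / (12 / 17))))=35317 / 32172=1.10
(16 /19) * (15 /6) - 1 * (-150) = 2890 /19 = 152.11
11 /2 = 5.50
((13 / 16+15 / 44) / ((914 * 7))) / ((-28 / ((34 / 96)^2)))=-8381 / 10377658368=-0.00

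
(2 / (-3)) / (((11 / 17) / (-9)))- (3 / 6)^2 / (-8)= 3275 / 352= 9.30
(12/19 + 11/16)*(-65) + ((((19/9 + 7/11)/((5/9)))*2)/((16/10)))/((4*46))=-6591861/76912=-85.71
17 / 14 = 1.21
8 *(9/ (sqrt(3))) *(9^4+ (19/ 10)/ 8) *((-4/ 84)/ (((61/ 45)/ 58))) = -136998639 *sqrt(3)/ 427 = -555711.01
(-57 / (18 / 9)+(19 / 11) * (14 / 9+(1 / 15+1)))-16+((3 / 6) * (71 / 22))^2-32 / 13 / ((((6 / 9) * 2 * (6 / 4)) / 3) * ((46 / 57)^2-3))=-309359205569 / 8642565360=-35.79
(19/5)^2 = 361/25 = 14.44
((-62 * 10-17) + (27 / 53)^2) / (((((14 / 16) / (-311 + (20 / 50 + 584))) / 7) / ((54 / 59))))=-1056249360576 / 828655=-1274655.15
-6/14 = -3/7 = -0.43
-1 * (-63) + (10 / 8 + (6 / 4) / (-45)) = 3853 / 60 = 64.22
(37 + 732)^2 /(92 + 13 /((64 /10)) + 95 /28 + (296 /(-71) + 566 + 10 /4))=9405005344 /10524553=893.63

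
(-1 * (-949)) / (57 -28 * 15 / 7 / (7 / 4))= 41.78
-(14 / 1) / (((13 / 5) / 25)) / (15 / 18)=-2100 / 13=-161.54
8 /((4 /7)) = 14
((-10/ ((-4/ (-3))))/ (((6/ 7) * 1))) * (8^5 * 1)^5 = -330565653800875164958720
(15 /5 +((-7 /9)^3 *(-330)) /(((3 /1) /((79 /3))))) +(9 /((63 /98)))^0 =2989418 /2187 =1366.90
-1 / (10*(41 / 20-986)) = 2 / 19679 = 0.00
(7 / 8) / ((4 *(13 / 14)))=49 / 208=0.24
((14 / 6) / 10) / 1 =7 / 30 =0.23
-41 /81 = -0.51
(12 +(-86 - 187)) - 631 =-892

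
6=6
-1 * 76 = -76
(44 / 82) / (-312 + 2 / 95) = -1045 / 607579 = -0.00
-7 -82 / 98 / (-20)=-6819 / 980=-6.96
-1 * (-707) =707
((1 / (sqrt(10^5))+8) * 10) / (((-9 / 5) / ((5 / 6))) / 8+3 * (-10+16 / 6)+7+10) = -8000 / 527 - sqrt(10) / 527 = -15.19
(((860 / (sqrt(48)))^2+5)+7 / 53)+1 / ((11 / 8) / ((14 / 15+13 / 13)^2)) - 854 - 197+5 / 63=4396847921 / 306075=14365.26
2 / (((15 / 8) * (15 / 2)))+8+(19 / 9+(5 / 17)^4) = 64274524 / 6264075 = 10.26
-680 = -680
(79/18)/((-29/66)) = -869/87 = -9.99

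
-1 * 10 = -10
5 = 5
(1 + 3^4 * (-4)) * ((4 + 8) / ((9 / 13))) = -16796 / 3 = -5598.67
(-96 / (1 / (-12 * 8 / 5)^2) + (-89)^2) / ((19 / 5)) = -686711 / 95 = -7228.54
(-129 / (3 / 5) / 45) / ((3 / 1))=-43 / 27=-1.59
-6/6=-1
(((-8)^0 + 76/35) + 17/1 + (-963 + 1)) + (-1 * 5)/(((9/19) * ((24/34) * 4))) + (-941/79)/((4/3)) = -1140131807/1194480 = -954.50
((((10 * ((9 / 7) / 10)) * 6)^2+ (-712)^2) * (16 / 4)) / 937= 99372688 / 45913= 2164.37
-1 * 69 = -69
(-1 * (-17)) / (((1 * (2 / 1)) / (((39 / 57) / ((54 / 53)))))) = 11713 / 2052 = 5.71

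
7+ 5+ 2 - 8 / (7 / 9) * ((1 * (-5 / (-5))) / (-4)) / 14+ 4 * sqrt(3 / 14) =2 * sqrt(42) / 7+ 695 / 49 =16.04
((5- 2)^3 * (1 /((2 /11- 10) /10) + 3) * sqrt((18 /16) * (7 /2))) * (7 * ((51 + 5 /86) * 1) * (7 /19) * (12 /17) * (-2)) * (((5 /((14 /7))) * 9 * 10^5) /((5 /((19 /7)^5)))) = -123989996045925000 * sqrt(7) /250733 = -1308350694154.34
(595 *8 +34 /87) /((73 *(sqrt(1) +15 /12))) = 1656616 /57159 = 28.98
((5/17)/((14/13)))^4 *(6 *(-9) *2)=-481966875/802135684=-0.60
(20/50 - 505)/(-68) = 2523/340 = 7.42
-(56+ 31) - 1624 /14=-203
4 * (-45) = -180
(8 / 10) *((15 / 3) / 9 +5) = 40 / 9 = 4.44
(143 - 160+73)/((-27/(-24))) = 448/9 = 49.78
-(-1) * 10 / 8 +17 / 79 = 463 / 316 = 1.47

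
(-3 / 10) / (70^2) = -3 / 49000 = -0.00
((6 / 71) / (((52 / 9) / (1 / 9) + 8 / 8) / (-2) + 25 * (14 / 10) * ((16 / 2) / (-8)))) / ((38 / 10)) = -20 / 55309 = -0.00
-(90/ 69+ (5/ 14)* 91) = -33.80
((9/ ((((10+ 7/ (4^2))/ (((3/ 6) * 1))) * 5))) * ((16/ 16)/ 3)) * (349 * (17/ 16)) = 17799/ 1670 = 10.66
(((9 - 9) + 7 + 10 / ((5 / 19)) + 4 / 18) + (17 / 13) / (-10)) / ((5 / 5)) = 52757 / 1170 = 45.09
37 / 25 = 1.48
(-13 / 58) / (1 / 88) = -572 / 29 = -19.72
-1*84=-84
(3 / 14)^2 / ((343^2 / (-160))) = -360 / 5764801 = -0.00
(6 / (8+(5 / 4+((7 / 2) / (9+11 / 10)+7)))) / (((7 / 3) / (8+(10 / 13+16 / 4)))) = 134128 / 67795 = 1.98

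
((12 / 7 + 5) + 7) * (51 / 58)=2448 / 203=12.06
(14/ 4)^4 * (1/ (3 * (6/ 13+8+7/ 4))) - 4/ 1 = 5725/ 6372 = 0.90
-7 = -7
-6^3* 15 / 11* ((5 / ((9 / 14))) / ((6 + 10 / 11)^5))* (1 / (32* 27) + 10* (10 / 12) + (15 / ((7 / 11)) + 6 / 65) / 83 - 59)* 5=601693924946675 / 16414991284224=36.66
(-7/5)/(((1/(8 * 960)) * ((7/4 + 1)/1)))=-43008/11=-3909.82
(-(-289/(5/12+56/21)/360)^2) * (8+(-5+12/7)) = -918731/2874900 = -0.32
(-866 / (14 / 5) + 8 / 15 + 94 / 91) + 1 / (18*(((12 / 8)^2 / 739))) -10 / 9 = -10709459 / 36855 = -290.58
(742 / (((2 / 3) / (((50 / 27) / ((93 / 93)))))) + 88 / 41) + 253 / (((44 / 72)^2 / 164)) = 459339994 / 4059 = 113165.80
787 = 787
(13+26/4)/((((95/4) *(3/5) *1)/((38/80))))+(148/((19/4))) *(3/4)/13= 12091/4940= 2.45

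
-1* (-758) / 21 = 758 / 21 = 36.10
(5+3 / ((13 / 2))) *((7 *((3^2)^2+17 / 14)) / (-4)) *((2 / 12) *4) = -81721 / 156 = -523.85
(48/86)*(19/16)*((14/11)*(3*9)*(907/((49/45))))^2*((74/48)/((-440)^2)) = 34149350363103/7897238272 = 4324.21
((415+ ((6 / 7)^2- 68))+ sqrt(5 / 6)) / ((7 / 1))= sqrt(30) / 42+ 17039 / 343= 49.81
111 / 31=3.58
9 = 9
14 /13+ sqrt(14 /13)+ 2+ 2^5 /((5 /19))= sqrt(182) /13+ 8104 /65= 125.71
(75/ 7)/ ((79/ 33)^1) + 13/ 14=5.40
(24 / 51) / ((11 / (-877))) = -37.52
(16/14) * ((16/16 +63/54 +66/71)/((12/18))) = 2638/497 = 5.31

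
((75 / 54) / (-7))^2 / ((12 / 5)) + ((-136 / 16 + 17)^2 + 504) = 576.27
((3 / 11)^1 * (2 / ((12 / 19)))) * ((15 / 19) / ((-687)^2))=5 / 3461106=0.00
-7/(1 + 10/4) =-2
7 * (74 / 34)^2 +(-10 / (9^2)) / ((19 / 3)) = 4913189 / 148257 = 33.14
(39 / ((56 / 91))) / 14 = 507 / 112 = 4.53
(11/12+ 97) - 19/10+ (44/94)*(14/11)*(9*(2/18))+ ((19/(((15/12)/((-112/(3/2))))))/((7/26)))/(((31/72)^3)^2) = -1655870363945485057/2502760380420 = -661617.62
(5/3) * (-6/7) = -10/7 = -1.43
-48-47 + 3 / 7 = -662 / 7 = -94.57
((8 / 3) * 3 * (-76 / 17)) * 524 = -318592 / 17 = -18740.71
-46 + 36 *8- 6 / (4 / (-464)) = 938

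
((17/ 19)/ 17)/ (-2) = -0.03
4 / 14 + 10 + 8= 128 / 7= 18.29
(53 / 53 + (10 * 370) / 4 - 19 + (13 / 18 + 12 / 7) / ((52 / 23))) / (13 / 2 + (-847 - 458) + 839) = -5949725 / 3010644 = -1.98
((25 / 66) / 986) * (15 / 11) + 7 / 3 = 1670659 / 715836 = 2.33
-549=-549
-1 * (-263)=263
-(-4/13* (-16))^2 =-24.24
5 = 5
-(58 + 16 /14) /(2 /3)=-621 /7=-88.71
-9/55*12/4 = -27/55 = -0.49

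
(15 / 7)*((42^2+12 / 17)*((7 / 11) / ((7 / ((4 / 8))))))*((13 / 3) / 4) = 243750 / 1309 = 186.21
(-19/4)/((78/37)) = -703/312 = -2.25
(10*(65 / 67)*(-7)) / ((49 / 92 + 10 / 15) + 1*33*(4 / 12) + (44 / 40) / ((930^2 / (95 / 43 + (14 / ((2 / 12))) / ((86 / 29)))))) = -5.57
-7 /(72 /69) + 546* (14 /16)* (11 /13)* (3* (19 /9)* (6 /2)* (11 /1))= 2027557 /24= 84481.54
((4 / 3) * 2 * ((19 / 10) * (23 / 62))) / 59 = 874 / 27435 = 0.03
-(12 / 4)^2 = -9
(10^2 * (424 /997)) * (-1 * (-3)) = 127200 /997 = 127.58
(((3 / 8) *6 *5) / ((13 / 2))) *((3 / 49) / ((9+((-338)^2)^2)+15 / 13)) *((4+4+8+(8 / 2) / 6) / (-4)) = -45 / 1330228402384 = -0.00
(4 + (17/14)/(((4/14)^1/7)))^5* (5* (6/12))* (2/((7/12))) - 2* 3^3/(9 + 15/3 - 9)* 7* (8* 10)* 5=672550825545/1792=375307380.33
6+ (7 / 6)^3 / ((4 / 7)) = 7585 / 864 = 8.78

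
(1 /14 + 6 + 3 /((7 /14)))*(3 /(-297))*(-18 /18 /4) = 169 /5544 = 0.03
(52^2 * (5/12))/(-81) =-3380/243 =-13.91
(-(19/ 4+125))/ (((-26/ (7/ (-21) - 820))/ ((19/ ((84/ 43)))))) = -347840201/ 8736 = -39816.87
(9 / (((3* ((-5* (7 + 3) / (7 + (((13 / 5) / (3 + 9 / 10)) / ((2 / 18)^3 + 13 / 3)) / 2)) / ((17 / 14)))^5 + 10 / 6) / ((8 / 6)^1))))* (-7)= 2001222912816149248488797602452 / 476575750048077770753006174650745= 0.00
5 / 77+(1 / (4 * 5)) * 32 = 641 / 385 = 1.66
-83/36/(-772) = 83/27792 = 0.00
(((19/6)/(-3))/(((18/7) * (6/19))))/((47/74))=-93499/45684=-2.05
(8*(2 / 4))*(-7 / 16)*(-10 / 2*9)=315 / 4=78.75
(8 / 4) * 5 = 10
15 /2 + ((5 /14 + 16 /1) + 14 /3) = 599 /21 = 28.52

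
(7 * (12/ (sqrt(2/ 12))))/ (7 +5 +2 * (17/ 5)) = 210 * sqrt(6)/ 47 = 10.94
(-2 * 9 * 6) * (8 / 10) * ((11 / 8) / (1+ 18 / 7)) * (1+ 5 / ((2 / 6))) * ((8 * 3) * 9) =-114960.38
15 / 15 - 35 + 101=67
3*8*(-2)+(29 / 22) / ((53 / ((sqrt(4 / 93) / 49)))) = -48+29*sqrt(93) / 2656731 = -48.00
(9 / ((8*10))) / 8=9 / 640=0.01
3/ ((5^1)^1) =3/ 5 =0.60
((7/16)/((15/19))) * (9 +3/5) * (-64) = -8512/25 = -340.48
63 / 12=21 / 4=5.25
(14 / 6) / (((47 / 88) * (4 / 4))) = 616 / 141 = 4.37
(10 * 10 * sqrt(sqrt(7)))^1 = 100 * 7^(1 / 4) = 162.66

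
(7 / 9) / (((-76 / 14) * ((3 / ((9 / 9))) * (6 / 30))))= -0.24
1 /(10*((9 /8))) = 4 /45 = 0.09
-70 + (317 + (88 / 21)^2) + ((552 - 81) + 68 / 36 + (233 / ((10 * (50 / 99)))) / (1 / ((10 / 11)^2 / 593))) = 1178645778 / 1598135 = 737.51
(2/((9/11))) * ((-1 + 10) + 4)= 286/9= 31.78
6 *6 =36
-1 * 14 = -14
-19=-19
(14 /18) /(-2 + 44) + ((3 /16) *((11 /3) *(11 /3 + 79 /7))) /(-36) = -1615 /6048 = -0.27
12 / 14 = 6 / 7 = 0.86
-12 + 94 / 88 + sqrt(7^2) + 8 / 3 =-167 / 132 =-1.27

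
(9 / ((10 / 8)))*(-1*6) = -216 / 5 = -43.20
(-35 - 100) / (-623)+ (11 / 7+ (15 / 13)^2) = 328441 / 105287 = 3.12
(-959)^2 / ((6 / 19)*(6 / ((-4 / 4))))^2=332004841 / 1296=256176.57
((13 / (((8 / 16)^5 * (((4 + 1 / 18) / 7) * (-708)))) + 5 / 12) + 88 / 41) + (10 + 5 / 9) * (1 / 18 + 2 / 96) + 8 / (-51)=8552665739 / 3890564784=2.20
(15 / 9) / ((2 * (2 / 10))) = 25 / 6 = 4.17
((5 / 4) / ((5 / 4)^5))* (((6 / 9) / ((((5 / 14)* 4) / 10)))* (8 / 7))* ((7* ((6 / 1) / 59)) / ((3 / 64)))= 3670016 / 110625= 33.18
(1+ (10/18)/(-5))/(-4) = -0.22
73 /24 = 3.04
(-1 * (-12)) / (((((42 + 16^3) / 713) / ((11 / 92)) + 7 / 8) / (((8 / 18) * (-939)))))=-101.35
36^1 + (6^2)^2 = 1332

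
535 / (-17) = -535 / 17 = -31.47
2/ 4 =1/ 2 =0.50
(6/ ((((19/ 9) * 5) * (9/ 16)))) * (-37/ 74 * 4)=-192/ 95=-2.02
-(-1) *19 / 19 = 1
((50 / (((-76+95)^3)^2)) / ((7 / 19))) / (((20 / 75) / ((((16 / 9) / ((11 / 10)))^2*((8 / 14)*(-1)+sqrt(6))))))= -6400000 / 396381356217+1600000*sqrt(6) / 56625908031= 0.00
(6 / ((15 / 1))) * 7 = 14 / 5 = 2.80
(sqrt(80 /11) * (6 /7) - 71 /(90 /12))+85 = 24 * sqrt(55) /77+1133 /15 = 77.84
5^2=25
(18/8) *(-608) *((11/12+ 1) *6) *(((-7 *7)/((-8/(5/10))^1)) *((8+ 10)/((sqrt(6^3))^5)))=-21413 *sqrt(6)/41472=-1.26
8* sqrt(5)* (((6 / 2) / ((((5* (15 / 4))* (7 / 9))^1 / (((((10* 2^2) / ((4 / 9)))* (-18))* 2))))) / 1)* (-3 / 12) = 46656* sqrt(5) / 35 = 2980.74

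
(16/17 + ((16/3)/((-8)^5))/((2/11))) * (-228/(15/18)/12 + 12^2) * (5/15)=19838521/522240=37.99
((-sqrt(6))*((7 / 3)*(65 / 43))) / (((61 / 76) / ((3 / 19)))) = -1820*sqrt(6) / 2623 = -1.70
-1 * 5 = -5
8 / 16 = 1 / 2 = 0.50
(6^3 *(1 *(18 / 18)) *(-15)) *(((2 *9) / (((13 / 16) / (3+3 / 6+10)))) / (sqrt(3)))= -4199040 *sqrt(3) / 13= -559457.74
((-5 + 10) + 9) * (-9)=-126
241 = 241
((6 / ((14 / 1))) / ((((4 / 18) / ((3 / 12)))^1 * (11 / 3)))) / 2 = 81 / 1232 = 0.07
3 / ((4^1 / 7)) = 21 / 4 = 5.25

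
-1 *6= -6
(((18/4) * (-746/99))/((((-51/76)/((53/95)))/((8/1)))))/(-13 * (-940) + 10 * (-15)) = 316304/16928175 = 0.02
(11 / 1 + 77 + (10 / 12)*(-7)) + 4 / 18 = 1483 / 18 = 82.39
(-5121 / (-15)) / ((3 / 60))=6828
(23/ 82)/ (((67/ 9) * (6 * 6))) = 23/ 21976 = 0.00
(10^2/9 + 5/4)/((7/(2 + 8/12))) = 890/189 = 4.71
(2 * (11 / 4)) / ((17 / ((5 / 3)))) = 55 / 102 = 0.54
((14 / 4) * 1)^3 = 343 / 8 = 42.88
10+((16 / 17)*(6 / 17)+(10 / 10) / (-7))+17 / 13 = 302360 / 26299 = 11.50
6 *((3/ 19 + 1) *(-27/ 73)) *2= -7128/ 1387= -5.14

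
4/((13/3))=12/13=0.92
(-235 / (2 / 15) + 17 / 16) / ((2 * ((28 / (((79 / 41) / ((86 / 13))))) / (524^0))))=-28943941 / 3159296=-9.16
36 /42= 6 /7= 0.86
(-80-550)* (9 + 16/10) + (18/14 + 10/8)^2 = -5230511/784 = -6671.57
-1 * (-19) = 19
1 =1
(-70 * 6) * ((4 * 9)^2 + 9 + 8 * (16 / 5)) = -558852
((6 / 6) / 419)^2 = 1 / 175561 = 0.00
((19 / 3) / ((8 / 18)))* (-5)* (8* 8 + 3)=-19095 / 4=-4773.75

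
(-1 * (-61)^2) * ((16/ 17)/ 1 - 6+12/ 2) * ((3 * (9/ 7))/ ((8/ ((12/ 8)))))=-301401/ 119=-2532.78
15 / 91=0.16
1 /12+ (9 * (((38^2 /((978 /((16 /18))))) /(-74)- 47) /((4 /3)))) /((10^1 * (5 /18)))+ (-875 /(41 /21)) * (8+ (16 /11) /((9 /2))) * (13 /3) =-19924739864981 /1223991450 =-16278.50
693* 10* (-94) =-651420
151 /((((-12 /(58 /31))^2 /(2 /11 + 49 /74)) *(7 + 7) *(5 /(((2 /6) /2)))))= 0.01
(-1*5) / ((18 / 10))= -25 / 9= -2.78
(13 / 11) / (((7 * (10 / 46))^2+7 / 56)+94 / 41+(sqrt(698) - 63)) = -22804589678104 / 893166933000859 - 391383383872 * sqrt(698) / 893166933000859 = -0.04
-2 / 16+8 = 63 / 8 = 7.88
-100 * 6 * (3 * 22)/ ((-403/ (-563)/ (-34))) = 758023200/ 403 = 1880950.87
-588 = -588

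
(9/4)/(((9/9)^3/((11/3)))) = 33/4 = 8.25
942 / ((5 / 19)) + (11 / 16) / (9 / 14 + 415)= 75744371 / 21160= 3579.60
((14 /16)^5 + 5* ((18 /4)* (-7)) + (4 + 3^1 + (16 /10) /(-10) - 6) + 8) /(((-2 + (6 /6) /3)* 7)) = 364086291 /28672000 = 12.70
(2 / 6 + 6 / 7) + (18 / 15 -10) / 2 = -337 / 105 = -3.21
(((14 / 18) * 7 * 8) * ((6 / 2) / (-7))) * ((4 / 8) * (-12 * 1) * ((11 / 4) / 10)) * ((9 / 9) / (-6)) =-77 / 15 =-5.13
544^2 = 295936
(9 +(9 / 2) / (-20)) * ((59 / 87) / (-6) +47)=411.43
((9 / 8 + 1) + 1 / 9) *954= 8533 / 4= 2133.25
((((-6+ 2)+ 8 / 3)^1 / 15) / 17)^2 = 16 / 585225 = 0.00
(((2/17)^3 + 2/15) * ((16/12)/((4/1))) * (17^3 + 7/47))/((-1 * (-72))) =574177607/187037910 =3.07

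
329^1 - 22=307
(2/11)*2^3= 16/11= 1.45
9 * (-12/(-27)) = 4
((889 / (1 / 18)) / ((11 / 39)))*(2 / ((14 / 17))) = 137783.45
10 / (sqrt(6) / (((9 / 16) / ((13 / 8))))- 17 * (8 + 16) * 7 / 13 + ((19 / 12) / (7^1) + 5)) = -1534458744 / 32873113967- 20669376 * sqrt(6) / 32873113967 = -0.05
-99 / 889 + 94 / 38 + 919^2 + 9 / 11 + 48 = 156929787750 / 185801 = 844612.18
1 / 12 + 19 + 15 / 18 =19.92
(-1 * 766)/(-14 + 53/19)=14554/213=68.33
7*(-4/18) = -14/9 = -1.56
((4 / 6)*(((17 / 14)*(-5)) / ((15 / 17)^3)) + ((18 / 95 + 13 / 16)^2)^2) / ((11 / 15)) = -14782648949550553 / 2219518844928000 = -6.66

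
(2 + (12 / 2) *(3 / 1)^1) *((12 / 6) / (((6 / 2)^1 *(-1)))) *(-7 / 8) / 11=35 / 33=1.06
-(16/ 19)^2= -256/ 361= -0.71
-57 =-57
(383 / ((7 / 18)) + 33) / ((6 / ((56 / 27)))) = 9500 / 27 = 351.85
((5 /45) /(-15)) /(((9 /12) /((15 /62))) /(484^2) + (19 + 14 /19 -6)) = -8901728 /16508036223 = -0.00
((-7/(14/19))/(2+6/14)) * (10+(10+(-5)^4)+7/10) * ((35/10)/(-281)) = 6011467/191080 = 31.46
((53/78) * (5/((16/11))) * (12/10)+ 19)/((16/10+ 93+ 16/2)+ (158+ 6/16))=22675/271414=0.08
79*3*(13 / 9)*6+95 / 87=2055.09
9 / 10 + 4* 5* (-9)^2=16209 / 10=1620.90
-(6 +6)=-12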